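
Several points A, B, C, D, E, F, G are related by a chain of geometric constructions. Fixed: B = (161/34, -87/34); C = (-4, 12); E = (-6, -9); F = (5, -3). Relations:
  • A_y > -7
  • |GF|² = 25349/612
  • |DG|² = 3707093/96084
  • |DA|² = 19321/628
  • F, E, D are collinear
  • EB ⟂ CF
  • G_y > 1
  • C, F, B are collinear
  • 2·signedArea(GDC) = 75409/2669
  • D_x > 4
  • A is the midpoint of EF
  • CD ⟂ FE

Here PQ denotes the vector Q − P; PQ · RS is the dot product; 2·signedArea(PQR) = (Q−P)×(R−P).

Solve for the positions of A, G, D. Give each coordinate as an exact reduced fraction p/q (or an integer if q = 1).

1. A_x = -1/2  [A is the midpoint of EF]
2. A_y = -6  [A is the midpoint of EF]
   → A = (-1/2, -6)
3. D_x = 686/157  [F, E, D are collinear ∩ CD ⟂ FE]
4. D_y = -525/157  [F, E, D are collinear ∩ CD ⟂ FE]
   → D = (686/157, -525/157)
5. G_x = 4/51  [line -2409/157·x + -1314/157·y + 28835/2669 = 0 ∩ |GF|² = 25349/612]
6. G_y = 39/34  [line -2409/157·x + -1314/157·y + 28835/2669 = 0 ∩ |GF|² = 25349/612]
   → G = (4/51, 39/34)

A = (-1/2, -6)
D = (686/157, -525/157)
G = (4/51, 39/34)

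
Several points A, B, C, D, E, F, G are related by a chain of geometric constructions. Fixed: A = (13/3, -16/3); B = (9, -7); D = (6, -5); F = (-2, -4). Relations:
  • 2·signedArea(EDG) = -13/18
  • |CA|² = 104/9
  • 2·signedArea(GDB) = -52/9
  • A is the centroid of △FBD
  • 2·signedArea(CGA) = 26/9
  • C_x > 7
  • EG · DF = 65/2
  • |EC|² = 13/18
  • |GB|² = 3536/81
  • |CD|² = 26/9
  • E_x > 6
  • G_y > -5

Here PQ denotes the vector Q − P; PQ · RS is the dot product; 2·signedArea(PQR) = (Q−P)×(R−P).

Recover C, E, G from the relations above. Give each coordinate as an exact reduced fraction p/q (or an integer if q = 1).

C = (23/3, -14/3)
E = (41/6, -29/6)
G = (25/9, -43/9)

1. G_x = 25/9  [line 2·x + 3·y + 79/9 = 0 ∩ |GB|² = 3536/81]
2. G_y = -43/9  [line 2·x + 3·y + 79/9 = 0 ∩ |GB|² = 3536/81]
   → G = (25/9, -43/9)
3. C_x = 23/3  [line 5/9·x + 14/9·y + 3 = 0 ∩ |CD|² = 26/9]
4. C_y = -14/3  [line 5/9·x + 14/9·y + 3 = 0 ∩ |CD|² = 26/9]
   → C = (23/3, -14/3)
5. E_x = 41/6  [2·signedArea(EDG) = -13/18 ∩ EG · DF = 65/2]
6. E_y = -29/6  [2·signedArea(EDG) = -13/18 ∩ EG · DF = 65/2]
   → E = (41/6, -29/6)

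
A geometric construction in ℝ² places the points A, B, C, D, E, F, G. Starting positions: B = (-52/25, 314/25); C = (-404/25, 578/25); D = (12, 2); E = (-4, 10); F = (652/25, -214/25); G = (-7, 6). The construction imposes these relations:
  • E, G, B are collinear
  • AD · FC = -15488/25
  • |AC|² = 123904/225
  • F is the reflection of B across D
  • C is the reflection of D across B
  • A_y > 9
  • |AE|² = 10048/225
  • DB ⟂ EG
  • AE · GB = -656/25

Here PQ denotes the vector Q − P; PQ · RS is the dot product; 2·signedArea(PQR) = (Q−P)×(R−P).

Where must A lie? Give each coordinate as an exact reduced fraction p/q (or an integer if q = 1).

1. A_x = 196/75  [AE · GB = -656/25 ∩ AD · FC = -15488/25]
2. A_y = 226/25  [AE · GB = -656/25 ∩ AD · FC = -15488/25]
   → A = (196/75, 226/25)

A = (196/75, 226/25)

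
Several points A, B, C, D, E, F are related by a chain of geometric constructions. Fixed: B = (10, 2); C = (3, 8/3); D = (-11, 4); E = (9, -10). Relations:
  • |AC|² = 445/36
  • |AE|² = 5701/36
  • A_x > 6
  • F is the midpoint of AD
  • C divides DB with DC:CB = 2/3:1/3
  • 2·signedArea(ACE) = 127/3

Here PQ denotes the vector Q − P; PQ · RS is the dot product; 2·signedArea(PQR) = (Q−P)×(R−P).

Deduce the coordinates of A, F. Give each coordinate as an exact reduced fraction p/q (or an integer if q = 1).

A = (13/2, 7/3)
F = (-9/4, 19/6)

1. A_x = 13/2  [line 38/3·x + 6·y + -289/3 = 0 ∩ |AC|² = 445/36]
2. A_y = 7/3  [line 38/3·x + 6·y + -289/3 = 0 ∩ |AC|² = 445/36]
   → A = (13/2, 7/3)
3. F_x = -9/4  [F is the midpoint of AD]
4. F_y = 19/6  [F is the midpoint of AD]
   → F = (-9/4, 19/6)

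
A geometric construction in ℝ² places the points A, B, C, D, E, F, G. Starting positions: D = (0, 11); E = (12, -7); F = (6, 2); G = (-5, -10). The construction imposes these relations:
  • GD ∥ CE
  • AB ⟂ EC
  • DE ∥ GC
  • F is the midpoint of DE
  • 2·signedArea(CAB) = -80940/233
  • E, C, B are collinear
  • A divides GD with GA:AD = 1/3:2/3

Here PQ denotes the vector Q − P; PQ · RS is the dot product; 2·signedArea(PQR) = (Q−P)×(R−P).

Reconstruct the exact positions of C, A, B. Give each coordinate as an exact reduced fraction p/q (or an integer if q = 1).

A = (-10/3, -3)
B = (8443/699, -1554/233)
C = (7, -28)

1. C_x = 7  [GD ∥ CE ∩ DE ∥ GC]
2. C_y = -28  [GD ∥ CE ∩ DE ∥ GC]
   → C = (7, -28)
3. A_x = -10/3  [A divides GD with GA:AD = 1/3:2/3]
4. A_y = -3  [A divides GD with GA:AD = 1/3:2/3]
   → A = (-10/3, -3)
5. B_x = 8443/699  [E, C, B are collinear ∩ AB ⟂ EC]
6. B_y = -1554/233  [E, C, B are collinear ∩ AB ⟂ EC]
   → B = (8443/699, -1554/233)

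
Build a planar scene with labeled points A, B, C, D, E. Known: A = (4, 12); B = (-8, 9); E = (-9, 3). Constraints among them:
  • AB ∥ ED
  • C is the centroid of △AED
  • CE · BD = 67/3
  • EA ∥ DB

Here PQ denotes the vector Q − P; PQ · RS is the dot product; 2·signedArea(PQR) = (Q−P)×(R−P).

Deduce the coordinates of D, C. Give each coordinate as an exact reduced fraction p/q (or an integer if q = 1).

C = (-26/3, 5)
D = (-21, 0)

1. D_x = -21  [EA ∥ DB ∩ AB ∥ ED]
2. D_y = 0  [EA ∥ DB ∩ AB ∥ ED]
   → D = (-21, 0)
3. C_x = -26/3  [C is the centroid of △AED]
4. C_y = 5  [C is the centroid of △AED]
   → C = (-26/3, 5)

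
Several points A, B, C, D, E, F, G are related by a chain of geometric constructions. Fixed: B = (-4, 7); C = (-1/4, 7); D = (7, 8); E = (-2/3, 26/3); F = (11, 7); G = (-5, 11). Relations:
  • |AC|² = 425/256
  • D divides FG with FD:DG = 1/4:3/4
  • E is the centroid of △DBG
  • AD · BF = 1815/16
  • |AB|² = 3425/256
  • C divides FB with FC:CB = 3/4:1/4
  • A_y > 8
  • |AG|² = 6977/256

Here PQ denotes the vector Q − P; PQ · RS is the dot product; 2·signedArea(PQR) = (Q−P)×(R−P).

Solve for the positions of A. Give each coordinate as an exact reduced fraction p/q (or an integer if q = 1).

A = (-9/16, 33/4)

1. A_x = -9/16  [AD · BF = 1815/16]
2. A_y = 33/4  [|AB|² = 3425/256]
   → A = (-9/16, 33/4)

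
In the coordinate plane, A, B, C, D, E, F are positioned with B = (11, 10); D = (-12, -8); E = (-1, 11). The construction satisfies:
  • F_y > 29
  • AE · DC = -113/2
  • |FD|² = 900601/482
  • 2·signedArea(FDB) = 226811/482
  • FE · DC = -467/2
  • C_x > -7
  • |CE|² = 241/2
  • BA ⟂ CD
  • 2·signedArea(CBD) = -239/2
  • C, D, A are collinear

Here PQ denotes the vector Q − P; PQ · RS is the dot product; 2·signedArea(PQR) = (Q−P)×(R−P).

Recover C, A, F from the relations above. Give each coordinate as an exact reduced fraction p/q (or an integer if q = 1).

1. F_x = 4655/482  [line -18·x + 23·y + -242235/482 = 0 ∩ |FD|² = 900601/482]
2. F_y = 14175/482  [line -18·x + 23·y + -242235/482 = 0 ∩ |FD|² = 900601/482]
   → F = (4655/482, 14175/482)
3. C_x = -13/2  [2·signedArea(CBD) = -239/2 ∩ FE · DC = -467/2]
4. C_y = 3/2  [2·signedArea(CBD) = -239/2 ∩ FE · DC = -467/2]
   → C = (-13/2, 3/2)
5. A_x = 761/482  [C, D, A are collinear ∩ BA ⟂ CD]
6. A_y = 7449/482  [C, D, A are collinear ∩ BA ⟂ CD]
   → A = (761/482, 7449/482)

A = (761/482, 7449/482)
C = (-13/2, 3/2)
F = (4655/482, 14175/482)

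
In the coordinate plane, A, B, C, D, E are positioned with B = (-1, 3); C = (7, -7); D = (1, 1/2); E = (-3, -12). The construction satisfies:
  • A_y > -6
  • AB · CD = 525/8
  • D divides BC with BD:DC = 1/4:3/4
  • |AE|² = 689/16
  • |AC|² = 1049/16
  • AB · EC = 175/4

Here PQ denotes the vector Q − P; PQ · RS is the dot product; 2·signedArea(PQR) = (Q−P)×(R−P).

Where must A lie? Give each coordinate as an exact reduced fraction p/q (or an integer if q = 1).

1. A_x = -1  [AB · EC = 175/4 ∩ AB · CD = 525/8]
2. A_y = -23/4  [AB · EC = 175/4 ∩ AB · CD = 525/8]
   → A = (-1, -23/4)

A = (-1, -23/4)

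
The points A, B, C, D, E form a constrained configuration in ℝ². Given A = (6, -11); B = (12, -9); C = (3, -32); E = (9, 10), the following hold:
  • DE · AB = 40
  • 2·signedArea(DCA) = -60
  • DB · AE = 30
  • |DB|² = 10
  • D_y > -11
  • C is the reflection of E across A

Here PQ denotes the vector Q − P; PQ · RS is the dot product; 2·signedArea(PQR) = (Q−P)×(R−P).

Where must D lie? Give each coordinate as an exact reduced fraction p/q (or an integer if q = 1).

1. D_x = 9  [2·signedArea(DCA) = -60 ∩ DB · AE = 30]
2. D_y = -10  [2·signedArea(DCA) = -60 ∩ DB · AE = 30]
   → D = (9, -10)

D = (9, -10)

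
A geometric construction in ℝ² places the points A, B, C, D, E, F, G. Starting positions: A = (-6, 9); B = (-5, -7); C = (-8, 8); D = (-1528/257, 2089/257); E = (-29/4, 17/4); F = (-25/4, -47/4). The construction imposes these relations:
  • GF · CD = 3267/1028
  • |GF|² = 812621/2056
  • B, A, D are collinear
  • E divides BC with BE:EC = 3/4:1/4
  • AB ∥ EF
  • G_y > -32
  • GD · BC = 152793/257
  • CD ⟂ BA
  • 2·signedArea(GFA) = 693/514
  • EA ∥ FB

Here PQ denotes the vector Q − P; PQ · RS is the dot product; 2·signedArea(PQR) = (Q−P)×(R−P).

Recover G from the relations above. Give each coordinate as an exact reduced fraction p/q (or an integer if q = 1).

G = (-3369/514, -16257/514)

1. G_x = -3369/514  [GF · CD = 3267/1028 ∩ 2·signedArea(GFA) = 693/514]
2. G_y = -16257/514  [GF · CD = 3267/1028 ∩ 2·signedArea(GFA) = 693/514]
   → G = (-3369/514, -16257/514)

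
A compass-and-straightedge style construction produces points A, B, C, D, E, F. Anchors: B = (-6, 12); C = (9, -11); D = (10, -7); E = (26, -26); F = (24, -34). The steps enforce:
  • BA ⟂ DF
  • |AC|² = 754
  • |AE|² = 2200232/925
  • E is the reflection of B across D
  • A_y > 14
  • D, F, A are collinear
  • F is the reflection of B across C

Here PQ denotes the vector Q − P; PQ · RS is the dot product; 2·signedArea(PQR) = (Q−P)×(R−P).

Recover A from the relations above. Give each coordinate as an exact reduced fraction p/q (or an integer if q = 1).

A = (-1068/925, 13424/925)

1. A_x = -1068/925  [D, F, A are collinear ∩ BA ⟂ DF]
2. A_y = 13424/925  [D, F, A are collinear ∩ BA ⟂ DF]
   → A = (-1068/925, 13424/925)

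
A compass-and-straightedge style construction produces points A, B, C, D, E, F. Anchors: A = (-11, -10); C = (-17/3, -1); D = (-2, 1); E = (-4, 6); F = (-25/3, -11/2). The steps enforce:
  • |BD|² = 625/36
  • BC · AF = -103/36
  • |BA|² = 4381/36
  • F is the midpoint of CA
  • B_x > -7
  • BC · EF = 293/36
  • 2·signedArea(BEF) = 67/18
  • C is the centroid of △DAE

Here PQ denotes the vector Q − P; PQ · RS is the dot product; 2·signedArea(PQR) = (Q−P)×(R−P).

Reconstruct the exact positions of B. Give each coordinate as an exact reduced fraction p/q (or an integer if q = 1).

B = (-6, -1/6)

1. B_x = -6  [2·signedArea(BEF) = 67/18 ∩ BC · EF = 293/36]
2. B_y = -1/6  [2·signedArea(BEF) = 67/18 ∩ BC · EF = 293/36]
   → B = (-6, -1/6)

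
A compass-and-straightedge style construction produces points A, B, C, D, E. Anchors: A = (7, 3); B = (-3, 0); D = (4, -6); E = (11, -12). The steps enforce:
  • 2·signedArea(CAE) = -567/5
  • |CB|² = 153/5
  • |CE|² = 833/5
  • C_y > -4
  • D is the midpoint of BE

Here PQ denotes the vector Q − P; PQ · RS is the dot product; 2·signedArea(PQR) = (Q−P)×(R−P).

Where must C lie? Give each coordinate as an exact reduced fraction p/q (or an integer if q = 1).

C = (6/5, -18/5)

1. C_x = 6/5  [line 15·x + 4·y + -18/5 = 0 ∩ |CE|² = 833/5]
2. C_y = -18/5  [line 15·x + 4·y + -18/5 = 0 ∩ |CE|² = 833/5]
   → C = (6/5, -18/5)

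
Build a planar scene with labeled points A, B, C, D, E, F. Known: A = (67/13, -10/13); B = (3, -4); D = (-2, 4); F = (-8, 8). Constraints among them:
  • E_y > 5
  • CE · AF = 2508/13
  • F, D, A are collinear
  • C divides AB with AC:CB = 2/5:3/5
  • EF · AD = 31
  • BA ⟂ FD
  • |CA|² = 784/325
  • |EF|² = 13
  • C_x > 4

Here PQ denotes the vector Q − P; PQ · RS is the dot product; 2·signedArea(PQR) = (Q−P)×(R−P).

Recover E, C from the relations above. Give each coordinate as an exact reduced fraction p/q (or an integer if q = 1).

1. E_x = -5  [line 93/13·x + -62/13·y + 837/13 = 0 ∩ |EF|² = 13]
2. E_y = 6  [line 93/13·x + -62/13·y + 837/13 = 0 ∩ |EF|² = 13]
   → E = (-5, 6)
3. C_x = 279/65  [C divides AB with AC:CB = 2/5:3/5]
4. C_y = -134/65  [C divides AB with AC:CB = 2/5:3/5]
   → C = (279/65, -134/65)

C = (279/65, -134/65)
E = (-5, 6)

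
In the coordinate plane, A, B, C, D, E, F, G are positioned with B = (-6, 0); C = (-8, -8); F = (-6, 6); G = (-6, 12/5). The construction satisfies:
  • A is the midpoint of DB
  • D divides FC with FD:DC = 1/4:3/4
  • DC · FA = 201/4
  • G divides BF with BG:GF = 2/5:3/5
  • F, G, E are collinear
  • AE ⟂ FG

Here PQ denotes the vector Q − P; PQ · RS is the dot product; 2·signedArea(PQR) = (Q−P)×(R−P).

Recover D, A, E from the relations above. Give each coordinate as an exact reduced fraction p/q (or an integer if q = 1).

1. D_x = -13/2  [D divides FC with FD:DC = 1/4:3/4]
2. D_y = 5/2  [D divides FC with FD:DC = 1/4:3/4]
   → D = (-13/2, 5/2)
3. A_x = -25/4  [A is the midpoint of DB]
4. A_y = 5/4  [A is the midpoint of DB]
   → A = (-25/4, 5/4)
5. E_x = -6  [F, G, E are collinear ∩ AE ⟂ FG]
6. E_y = 5/4  [F, G, E are collinear ∩ AE ⟂ FG]
   → E = (-6, 5/4)

A = (-25/4, 5/4)
D = (-13/2, 5/2)
E = (-6, 5/4)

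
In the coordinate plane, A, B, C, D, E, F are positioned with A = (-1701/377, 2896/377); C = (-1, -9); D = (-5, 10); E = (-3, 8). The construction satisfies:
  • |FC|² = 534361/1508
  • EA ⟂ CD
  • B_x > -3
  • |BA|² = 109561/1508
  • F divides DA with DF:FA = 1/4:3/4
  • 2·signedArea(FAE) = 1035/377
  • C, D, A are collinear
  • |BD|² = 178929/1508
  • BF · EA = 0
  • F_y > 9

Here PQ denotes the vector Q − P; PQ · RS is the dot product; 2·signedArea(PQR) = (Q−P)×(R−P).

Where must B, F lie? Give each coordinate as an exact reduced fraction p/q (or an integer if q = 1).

1. F_x = -1839/377  [F divides DA with DF:FA = 1/4:3/4]
2. F_y = 7103/754  [F divides DA with DF:FA = 1/4:3/4]
   → F = (-1839/377, 7103/754)
3. B_x = -1039/377  [line 570/377·x + 120/377·y + 1650/377 = 0 ∩ |BD|² = 178929/1508]
4. B_y = -497/754  [line 570/377·x + 120/377·y + 1650/377 = 0 ∩ |BD|² = 178929/1508]
   → B = (-1039/377, -497/754)

B = (-1039/377, -497/754)
F = (-1839/377, 7103/754)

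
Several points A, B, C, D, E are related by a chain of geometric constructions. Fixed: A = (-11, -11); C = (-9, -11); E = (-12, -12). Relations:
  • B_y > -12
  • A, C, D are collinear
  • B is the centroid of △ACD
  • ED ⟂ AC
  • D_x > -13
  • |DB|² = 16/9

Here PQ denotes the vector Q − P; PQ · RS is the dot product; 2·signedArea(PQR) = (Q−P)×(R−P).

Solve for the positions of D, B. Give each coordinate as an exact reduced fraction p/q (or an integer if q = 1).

B = (-32/3, -11)
D = (-12, -11)

1. D_x = -12  [A, C, D are collinear ∩ ED ⟂ AC]
2. D_y = -11  [A, C, D are collinear ∩ ED ⟂ AC]
   → D = (-12, -11)
3. B_x = -32/3  [B is the centroid of △ACD]
4. B_y = -11  [B is the centroid of △ACD]
   → B = (-32/3, -11)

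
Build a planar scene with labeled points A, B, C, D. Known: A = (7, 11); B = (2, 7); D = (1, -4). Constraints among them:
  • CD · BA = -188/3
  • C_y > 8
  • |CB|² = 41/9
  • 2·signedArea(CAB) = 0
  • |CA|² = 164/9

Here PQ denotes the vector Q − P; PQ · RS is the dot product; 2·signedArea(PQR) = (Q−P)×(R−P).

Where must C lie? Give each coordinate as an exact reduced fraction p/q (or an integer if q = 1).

1. C_x = 11/3  [2·signedArea(CAB) = 0 ∩ CD · BA = -188/3]
2. C_y = 25/3  [2·signedArea(CAB) = 0 ∩ CD · BA = -188/3]
   → C = (11/3, 25/3)

C = (11/3, 25/3)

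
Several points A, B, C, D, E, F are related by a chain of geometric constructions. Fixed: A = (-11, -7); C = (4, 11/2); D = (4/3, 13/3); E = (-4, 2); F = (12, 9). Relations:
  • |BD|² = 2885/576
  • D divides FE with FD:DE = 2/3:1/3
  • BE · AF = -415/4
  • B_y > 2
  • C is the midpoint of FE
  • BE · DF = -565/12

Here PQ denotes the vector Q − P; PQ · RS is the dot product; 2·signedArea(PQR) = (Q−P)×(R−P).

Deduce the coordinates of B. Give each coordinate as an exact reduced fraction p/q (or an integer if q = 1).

1. B_x = 1/4  [BE · DF = -565/12 ∩ BE · AF = -415/4]
2. B_y = 19/8  [BE · DF = -565/12 ∩ BE · AF = -415/4]
   → B = (1/4, 19/8)

B = (1/4, 19/8)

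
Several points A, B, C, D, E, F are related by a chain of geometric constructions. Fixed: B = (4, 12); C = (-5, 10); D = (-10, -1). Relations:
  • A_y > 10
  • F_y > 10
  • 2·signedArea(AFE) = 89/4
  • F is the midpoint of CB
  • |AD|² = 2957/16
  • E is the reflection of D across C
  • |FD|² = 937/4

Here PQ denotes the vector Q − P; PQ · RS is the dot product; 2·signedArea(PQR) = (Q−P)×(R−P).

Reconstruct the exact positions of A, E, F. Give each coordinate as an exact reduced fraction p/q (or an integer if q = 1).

1. E_x = 0  [E is the reflection of D across C]
2. E_y = 21  [E is the reflection of D across C]
   → E = (0, 21)
3. F_x = -1/2  [F is the midpoint of CB]
4. F_y = 11  [F is the midpoint of CB]
   → F = (-1/2, 11)
5. A_x = -11/4  [line -10·x + 1/2·y + -131/4 = 0 ∩ |AD|² = 2957/16]
6. A_y = 21/2  [line -10·x + 1/2·y + -131/4 = 0 ∩ |AD|² = 2957/16]
   → A = (-11/4, 21/2)

A = (-11/4, 21/2)
E = (0, 21)
F = (-1/2, 11)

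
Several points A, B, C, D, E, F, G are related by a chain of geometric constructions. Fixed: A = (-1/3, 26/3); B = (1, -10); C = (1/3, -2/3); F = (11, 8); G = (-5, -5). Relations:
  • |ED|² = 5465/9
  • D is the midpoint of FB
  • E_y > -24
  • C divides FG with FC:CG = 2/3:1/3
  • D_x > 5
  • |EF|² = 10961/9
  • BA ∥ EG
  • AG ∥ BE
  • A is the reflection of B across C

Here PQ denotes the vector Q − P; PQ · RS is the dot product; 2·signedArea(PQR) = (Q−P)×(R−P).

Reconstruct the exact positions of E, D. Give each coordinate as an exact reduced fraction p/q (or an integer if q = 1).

D = (6, -1)
E = (-11/3, -71/3)

1. E_x = -11/3  [BA ∥ EG ∩ AG ∥ BE]
2. E_y = -71/3  [BA ∥ EG ∩ AG ∥ BE]
   → E = (-11/3, -71/3)
3. D_x = 6  [D is the midpoint of FB]
4. D_y = -1  [D is the midpoint of FB]
   → D = (6, -1)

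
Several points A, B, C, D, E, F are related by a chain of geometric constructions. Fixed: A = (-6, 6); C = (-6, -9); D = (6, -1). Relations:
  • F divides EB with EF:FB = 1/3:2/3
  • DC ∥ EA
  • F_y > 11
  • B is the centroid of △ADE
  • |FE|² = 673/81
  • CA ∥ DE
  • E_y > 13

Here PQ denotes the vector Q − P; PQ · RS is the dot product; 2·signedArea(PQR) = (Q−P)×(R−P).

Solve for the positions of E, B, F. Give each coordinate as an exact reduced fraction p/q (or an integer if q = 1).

B = (2, 19/3)
E = (6, 14)
F = (14/3, 103/9)

1. E_x = 6  [DC ∥ EA ∩ CA ∥ DE]
2. E_y = 14  [DC ∥ EA ∩ CA ∥ DE]
   → E = (6, 14)
3. B_x = 2  [B is the centroid of △ADE]
4. B_y = 19/3  [B is the centroid of △ADE]
   → B = (2, 19/3)
5. F_x = 14/3  [F divides EB with EF:FB = 1/3:2/3]
6. F_y = 103/9  [F divides EB with EF:FB = 1/3:2/3]
   → F = (14/3, 103/9)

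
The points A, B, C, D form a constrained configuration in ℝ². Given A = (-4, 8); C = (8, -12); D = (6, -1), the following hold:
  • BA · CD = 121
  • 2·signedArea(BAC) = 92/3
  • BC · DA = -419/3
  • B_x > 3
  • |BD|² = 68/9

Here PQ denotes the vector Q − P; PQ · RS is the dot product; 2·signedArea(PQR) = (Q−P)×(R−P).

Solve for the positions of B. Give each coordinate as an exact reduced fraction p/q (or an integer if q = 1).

B = (10/3, -5/3)

1. B_x = 10/3  [BC · DA = -419/3 ∩ 2·signedArea(BAC) = 92/3]
2. B_y = -5/3  [BC · DA = -419/3 ∩ 2·signedArea(BAC) = 92/3]
   → B = (10/3, -5/3)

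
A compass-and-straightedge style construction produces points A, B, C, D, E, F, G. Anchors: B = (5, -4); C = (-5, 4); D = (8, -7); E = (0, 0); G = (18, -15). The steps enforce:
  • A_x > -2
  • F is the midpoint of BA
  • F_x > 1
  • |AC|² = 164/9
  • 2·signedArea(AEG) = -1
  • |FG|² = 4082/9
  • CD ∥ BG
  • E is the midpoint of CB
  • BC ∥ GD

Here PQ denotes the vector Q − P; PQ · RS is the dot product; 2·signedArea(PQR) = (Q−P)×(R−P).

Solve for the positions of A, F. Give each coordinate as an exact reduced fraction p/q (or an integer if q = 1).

A = (-5/3, 4/3)
F = (5/3, -4/3)

1. A_x = -5/3  [line 15·x + 18·y + 1 = 0 ∩ |AC|² = 164/9]
2. A_y = 4/3  [line 15·x + 18·y + 1 = 0 ∩ |AC|² = 164/9]
   → A = (-5/3, 4/3)
3. F_x = 5/3  [F is the midpoint of BA]
4. F_y = -4/3  [F is the midpoint of BA]
   → F = (5/3, -4/3)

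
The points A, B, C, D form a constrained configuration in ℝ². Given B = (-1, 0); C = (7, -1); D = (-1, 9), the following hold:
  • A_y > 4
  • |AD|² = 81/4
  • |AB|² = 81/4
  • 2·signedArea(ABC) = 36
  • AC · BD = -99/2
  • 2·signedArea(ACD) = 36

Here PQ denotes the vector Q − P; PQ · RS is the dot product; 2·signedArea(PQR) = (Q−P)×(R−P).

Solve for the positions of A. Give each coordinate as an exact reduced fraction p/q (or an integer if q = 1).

A = (-1, 9/2)

1. A_x = -1  [2·signedArea(ABC) = 36 ∩ 2·signedArea(ACD) = 36]
2. A_y = 9/2  [2·signedArea(ABC) = 36 ∩ 2·signedArea(ACD) = 36]
   → A = (-1, 9/2)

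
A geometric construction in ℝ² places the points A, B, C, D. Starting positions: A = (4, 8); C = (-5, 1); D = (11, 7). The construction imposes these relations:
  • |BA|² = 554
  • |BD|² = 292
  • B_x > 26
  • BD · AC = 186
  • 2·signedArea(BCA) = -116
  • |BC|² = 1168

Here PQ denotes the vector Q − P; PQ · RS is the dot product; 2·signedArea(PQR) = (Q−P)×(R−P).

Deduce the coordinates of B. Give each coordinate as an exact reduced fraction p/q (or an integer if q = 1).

1. B_x = 27  [2·signedArea(BCA) = -116 ∩ BD · AC = 186]
2. B_y = 13  [2·signedArea(BCA) = -116 ∩ BD · AC = 186]
   → B = (27, 13)

B = (27, 13)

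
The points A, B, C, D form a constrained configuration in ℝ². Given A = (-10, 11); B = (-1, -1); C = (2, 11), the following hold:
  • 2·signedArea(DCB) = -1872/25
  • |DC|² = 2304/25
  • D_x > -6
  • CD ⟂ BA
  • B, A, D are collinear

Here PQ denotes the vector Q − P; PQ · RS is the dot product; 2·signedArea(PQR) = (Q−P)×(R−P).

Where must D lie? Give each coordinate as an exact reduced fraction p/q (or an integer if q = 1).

D = (-142/25, 131/25)

1. D_x = -142/25  [B, A, D are collinear ∩ CD ⟂ BA]
2. D_y = 131/25  [B, A, D are collinear ∩ CD ⟂ BA]
   → D = (-142/25, 131/25)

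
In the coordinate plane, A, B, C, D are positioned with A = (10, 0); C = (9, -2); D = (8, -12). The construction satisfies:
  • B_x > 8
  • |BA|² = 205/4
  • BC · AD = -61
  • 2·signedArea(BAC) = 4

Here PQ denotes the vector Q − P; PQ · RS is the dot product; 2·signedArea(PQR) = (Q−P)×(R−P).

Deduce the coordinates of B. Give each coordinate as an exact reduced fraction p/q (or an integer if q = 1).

B = (17/2, -7)

1. B_x = 17/2  [BC · AD = -61 ∩ 2·signedArea(BAC) = 4]
2. B_y = -7  [BC · AD = -61 ∩ 2·signedArea(BAC) = 4]
   → B = (17/2, -7)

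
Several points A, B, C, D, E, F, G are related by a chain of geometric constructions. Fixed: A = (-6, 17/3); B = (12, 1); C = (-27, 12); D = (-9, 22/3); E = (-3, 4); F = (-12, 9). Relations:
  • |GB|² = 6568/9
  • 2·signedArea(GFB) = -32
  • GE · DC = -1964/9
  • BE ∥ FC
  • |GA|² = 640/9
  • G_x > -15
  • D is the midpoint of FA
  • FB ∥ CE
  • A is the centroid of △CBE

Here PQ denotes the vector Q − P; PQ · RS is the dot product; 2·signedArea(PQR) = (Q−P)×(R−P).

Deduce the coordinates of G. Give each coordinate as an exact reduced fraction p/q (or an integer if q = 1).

1. G_x = -14  [GE · DC = -1964/9 ∩ 2·signedArea(GFB) = -32]
2. G_y = 25/3  [GE · DC = -1964/9 ∩ 2·signedArea(GFB) = -32]
   → G = (-14, 25/3)

G = (-14, 25/3)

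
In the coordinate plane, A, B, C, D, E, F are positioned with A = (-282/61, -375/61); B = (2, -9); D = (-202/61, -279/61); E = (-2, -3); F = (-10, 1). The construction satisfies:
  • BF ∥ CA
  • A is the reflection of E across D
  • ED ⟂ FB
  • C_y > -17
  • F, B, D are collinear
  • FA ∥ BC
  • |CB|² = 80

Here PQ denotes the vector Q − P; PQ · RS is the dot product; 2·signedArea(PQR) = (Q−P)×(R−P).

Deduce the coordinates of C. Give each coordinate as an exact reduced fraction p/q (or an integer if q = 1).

1. C_x = 450/61  [BF ∥ CA ∩ FA ∥ BC]
2. C_y = -985/61  [BF ∥ CA ∩ FA ∥ BC]
   → C = (450/61, -985/61)

C = (450/61, -985/61)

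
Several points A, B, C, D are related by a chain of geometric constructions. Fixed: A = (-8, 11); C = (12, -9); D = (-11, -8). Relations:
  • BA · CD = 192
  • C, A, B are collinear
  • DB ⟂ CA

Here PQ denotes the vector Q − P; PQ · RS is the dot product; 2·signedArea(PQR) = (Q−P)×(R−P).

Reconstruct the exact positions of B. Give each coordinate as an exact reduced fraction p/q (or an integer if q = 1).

1. B_x = 0  [C, A, B are collinear ∩ DB ⟂ CA]
2. B_y = 3  [C, A, B are collinear ∩ DB ⟂ CA]
   → B = (0, 3)

B = (0, 3)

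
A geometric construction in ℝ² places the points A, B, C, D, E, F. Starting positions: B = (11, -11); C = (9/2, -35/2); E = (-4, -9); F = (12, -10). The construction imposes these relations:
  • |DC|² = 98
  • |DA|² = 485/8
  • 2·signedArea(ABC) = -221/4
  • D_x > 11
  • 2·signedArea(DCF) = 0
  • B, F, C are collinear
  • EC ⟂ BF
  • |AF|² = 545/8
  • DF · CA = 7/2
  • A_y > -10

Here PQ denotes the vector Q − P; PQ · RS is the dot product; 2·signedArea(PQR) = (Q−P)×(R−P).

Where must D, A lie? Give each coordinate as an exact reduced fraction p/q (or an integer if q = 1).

A = (15/4, -39/4)
D = (23/2, -21/2)

1. D_x = 23/2  [line -15/2·x + 15/2·y + 165 = 0 ∩ |DC|² = 98]
2. D_y = -21/2  [line -15/2·x + 15/2·y + 165 = 0 ∩ |DC|² = 98]
   → D = (23/2, -21/2)
3. A_x = 15/4  [2·signedArea(ABC) = -221/4 ∩ DF · CA = 7/2]
4. A_y = -39/4  [2·signedArea(ABC) = -221/4 ∩ DF · CA = 7/2]
   → A = (15/4, -39/4)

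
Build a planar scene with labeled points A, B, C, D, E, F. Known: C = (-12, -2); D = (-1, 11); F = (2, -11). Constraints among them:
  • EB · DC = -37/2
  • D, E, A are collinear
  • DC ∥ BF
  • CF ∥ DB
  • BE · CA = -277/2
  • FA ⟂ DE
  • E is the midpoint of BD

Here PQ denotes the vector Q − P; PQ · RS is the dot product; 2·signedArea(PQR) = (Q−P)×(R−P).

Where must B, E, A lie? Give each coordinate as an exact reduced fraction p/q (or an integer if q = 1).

A = (3083/277, 887/277)
B = (13, 2)
E = (6, 13/2)

1. B_x = 13  [DC ∥ BF ∩ CF ∥ DB]
2. B_y = 2  [DC ∥ BF ∩ CF ∥ DB]
   → B = (13, 2)
3. E_x = 6  [E is the midpoint of BD]
4. E_y = 13/2  [E is the midpoint of BD]
   → E = (6, 13/2)
5. A_x = 3083/277  [D, E, A are collinear ∩ FA ⟂ DE]
6. A_y = 887/277  [D, E, A are collinear ∩ FA ⟂ DE]
   → A = (3083/277, 887/277)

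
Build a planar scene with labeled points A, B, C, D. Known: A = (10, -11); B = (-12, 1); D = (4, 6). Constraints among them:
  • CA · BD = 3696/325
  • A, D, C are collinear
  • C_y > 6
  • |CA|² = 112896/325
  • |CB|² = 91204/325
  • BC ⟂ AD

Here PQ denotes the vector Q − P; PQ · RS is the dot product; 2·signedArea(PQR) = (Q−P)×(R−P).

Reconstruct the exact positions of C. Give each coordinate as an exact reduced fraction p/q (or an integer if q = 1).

C = (1234/325, 2137/325)

1. C_x = 1234/325  [A, D, C are collinear ∩ BC ⟂ AD]
2. C_y = 2137/325  [A, D, C are collinear ∩ BC ⟂ AD]
   → C = (1234/325, 2137/325)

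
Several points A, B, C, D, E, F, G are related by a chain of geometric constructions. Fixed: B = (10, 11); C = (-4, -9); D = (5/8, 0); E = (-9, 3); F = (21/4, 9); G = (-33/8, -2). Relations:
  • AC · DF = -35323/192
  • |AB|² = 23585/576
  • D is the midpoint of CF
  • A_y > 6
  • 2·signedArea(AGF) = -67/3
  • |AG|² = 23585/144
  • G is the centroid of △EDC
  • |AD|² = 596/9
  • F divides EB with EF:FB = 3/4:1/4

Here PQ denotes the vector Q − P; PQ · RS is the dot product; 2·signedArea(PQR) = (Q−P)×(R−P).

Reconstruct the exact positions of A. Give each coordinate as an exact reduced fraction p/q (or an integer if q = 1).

1. A_x = 127/24  [2·signedArea(AGF) = -67/3 ∩ AC · DF = -35323/192]
2. A_y = 20/3  [2·signedArea(AGF) = -67/3 ∩ AC · DF = -35323/192]
   → A = (127/24, 20/3)

A = (127/24, 20/3)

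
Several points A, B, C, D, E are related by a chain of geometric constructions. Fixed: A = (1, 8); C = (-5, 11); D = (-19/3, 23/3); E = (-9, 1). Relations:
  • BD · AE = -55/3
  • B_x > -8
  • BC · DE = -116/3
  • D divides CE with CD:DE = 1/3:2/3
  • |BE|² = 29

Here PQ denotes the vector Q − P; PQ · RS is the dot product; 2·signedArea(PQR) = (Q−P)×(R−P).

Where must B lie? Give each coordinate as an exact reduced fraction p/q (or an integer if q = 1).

1. B_x = -7  [BD · AE = -55/3 ∩ BC · DE = -116/3]
2. B_y = 6  [BD · AE = -55/3 ∩ BC · DE = -116/3]
   → B = (-7, 6)

B = (-7, 6)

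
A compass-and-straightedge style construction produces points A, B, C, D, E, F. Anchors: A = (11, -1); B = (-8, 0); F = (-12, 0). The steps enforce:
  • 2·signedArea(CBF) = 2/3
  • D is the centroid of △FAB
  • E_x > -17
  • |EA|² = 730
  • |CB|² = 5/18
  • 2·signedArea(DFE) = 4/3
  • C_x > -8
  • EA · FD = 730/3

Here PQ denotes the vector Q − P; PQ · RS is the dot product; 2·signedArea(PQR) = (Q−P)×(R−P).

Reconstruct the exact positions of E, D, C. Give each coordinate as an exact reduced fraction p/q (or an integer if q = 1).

1. D_x = -3  [D is the centroid of △FAB]
2. D_y = -1/3  [D is the centroid of △FAB]
   → D = (-3, -1/3)
3. C_y = -1/6  [2·signedArea(CBF) = 2/3]
4. C_x = -15/2  [|CB|² = 5/18]
   → C = (-15/2, -1/6)
5. E_x = -16  [EA · FD = 730/3 ∩ 2·signedArea(DFE) = 4/3]
6. E_y = 0  [EA · FD = 730/3 ∩ 2·signedArea(DFE) = 4/3]
   → E = (-16, 0)

C = (-15/2, -1/6)
D = (-3, -1/3)
E = (-16, 0)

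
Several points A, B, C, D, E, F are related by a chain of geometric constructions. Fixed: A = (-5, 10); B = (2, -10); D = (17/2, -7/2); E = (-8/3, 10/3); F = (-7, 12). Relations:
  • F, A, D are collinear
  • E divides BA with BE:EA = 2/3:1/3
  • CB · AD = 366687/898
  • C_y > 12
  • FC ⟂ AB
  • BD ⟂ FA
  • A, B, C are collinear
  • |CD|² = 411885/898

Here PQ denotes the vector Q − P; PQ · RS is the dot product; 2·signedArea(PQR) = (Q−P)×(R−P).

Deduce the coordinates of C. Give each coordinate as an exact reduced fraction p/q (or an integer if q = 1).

1. C_x = -2623/449  [A, B, C are collinear ∩ FC ⟂ AB]
2. C_y = 5570/449  [A, B, C are collinear ∩ FC ⟂ AB]
   → C = (-2623/449, 5570/449)

C = (-2623/449, 5570/449)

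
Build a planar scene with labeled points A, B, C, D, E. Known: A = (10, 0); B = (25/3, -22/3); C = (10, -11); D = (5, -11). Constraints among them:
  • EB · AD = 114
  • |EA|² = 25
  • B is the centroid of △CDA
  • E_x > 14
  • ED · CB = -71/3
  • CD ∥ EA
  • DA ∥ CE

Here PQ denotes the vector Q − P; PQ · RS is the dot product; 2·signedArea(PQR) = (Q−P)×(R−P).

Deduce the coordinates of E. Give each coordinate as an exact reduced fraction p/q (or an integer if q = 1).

E = (15, 0)

1. E_x = 15  [CD ∥ EA ∩ DA ∥ CE]
2. E_y = 0  [CD ∥ EA ∩ DA ∥ CE]
   → E = (15, 0)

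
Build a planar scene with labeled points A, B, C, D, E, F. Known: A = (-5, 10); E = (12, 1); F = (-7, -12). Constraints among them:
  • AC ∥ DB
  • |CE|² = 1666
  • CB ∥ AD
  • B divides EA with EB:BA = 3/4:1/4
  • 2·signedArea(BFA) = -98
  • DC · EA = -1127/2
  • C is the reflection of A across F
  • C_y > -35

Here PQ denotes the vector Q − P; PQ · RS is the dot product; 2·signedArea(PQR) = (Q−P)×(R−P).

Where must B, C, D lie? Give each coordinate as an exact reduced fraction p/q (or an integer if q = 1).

B = (-3/4, 31/4)
C = (-9, -34)
D = (13/4, 207/4)

1. B_x = -3/4  [B divides EA with EB:BA = 3/4:1/4]
2. B_y = 31/4  [B divides EA with EB:BA = 3/4:1/4]
   → B = (-3/4, 31/4)
3. C_x = -9  [C is the reflection of A across F]
4. C_y = -34  [C is the reflection of A across F]
   → C = (-9, -34)
5. D_x = 13/4  [AC ∥ DB ∩ CB ∥ AD]
6. D_y = 207/4  [AC ∥ DB ∩ CB ∥ AD]
   → D = (13/4, 207/4)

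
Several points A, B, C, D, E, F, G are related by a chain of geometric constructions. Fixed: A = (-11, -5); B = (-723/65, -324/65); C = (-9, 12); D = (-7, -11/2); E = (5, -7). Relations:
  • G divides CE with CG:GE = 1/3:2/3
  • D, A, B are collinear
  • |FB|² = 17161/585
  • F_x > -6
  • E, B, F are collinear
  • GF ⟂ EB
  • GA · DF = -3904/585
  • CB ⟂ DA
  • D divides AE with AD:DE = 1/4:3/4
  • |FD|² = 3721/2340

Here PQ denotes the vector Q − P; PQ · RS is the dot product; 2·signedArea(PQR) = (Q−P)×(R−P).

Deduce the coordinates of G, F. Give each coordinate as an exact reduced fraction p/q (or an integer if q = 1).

F = (-1121/195, -1103/195)
G = (-13/3, 17/3)

1. G_x = -13/3  [G divides CE with CG:GE = 1/3:2/3]
2. G_y = 17/3  [G divides CE with CG:GE = 1/3:2/3]
   → G = (-13/3, 17/3)
3. F_x = -1121/195  [E, B, F are collinear ∩ GF ⟂ EB]
4. F_y = -1103/195  [E, B, F are collinear ∩ GF ⟂ EB]
   → F = (-1121/195, -1103/195)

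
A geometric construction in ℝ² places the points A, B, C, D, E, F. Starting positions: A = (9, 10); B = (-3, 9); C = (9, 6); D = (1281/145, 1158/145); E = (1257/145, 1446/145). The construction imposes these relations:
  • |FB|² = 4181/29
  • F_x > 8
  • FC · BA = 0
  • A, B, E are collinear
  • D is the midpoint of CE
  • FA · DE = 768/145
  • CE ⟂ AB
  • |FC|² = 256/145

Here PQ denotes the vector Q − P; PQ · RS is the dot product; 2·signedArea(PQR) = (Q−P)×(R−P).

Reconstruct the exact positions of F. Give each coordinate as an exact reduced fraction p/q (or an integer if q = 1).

1. F_x = 1289/145  [FC · BA = 0 ∩ FA · DE = 768/145]
2. F_y = 1062/145  [FC · BA = 0 ∩ FA · DE = 768/145]
   → F = (1289/145, 1062/145)

F = (1289/145, 1062/145)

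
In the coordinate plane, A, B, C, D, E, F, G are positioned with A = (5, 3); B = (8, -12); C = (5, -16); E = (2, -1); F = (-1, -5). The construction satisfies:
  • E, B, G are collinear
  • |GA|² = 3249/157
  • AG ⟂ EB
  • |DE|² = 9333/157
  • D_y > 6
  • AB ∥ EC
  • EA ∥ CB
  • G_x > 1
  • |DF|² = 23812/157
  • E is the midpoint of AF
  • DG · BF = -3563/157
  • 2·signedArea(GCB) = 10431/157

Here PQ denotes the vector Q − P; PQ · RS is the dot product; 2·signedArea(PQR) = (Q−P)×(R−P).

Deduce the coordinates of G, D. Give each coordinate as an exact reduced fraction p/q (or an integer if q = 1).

D = (473/157, 1043/157)
G = (158/157, 129/157)

1. G_x = 158/157  [E, B, G are collinear ∩ AG ⟂ EB]
2. G_y = 129/157  [E, B, G are collinear ∩ AG ⟂ EB]
   → G = (158/157, 129/157)
3. D_x = 473/157  [line 9·x + -7·y + 3044/157 = 0 ∩ |DF|² = 23812/157]
4. D_y = 1043/157  [line 9·x + -7·y + 3044/157 = 0 ∩ |DF|² = 23812/157]
   → D = (473/157, 1043/157)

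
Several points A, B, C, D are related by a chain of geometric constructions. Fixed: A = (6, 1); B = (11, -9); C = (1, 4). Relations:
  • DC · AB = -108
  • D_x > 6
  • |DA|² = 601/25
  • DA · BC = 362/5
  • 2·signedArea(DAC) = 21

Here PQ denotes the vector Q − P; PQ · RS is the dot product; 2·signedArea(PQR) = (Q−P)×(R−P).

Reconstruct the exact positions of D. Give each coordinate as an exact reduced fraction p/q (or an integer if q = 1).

D = (7, -19/5)

1. D_x = 7  [DA · BC = 362/5 ∩ DC · AB = -108]
2. D_y = -19/5  [DA · BC = 362/5 ∩ DC · AB = -108]
   → D = (7, -19/5)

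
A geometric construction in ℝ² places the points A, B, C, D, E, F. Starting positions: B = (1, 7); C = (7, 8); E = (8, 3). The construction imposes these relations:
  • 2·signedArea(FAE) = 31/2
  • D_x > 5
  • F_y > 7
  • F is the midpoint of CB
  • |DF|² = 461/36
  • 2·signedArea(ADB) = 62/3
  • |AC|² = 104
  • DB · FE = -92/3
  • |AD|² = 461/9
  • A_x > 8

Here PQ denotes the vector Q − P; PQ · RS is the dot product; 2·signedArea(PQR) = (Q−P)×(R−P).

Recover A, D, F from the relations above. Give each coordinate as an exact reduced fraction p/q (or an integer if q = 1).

1. F_x = 4  [F is the midpoint of CB]
2. F_y = 15/2  [F is the midpoint of CB]
   → F = (4, 15/2)
3. A_x = 9  [line -9/2·x + -4·y + 65/2 = 0 ∩ |AC|² = 104]
4. A_y = -2  [line -9/2·x + -4·y + 65/2 = 0 ∩ |AC|² = 104]
   → A = (9, -2)
5. D_x = 17/3  [2·signedArea(ADB) = 62/3 ∩ DB · FE = -92/3]
6. D_y = 13/3  [2·signedArea(ADB) = 62/3 ∩ DB · FE = -92/3]
   → D = (17/3, 13/3)

A = (9, -2)
D = (17/3, 13/3)
F = (4, 15/2)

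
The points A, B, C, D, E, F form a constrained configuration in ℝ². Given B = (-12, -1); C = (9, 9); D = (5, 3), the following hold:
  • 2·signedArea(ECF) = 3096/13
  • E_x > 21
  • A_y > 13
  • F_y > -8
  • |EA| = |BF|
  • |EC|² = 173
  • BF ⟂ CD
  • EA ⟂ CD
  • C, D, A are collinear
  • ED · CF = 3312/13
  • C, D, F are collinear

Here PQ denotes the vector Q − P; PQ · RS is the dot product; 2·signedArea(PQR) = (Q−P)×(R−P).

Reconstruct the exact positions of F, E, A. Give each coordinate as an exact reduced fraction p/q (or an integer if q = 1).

A = (157/13, 177/13)
E = (22, 7)
F = (-27/13, -99/13)

1. F_x = -27/13  [C, D, F are collinear ∩ BF ⟂ CD]
2. F_y = -99/13  [C, D, F are collinear ∩ BF ⟂ CD]
   → F = (-27/13, -99/13)
3. E_x = 22  [2·signedArea(ECF) = 3096/13 ∩ ED · CF = 3312/13]
4. E_y = 7  [2·signedArea(ECF) = 3096/13 ∩ ED · CF = 3312/13]
   → E = (22, 7)
5. A_x = 157/13  [C, D, A are collinear ∩ EA ⟂ CD]
6. A_y = 177/13  [C, D, A are collinear ∩ EA ⟂ CD]
   → A = (157/13, 177/13)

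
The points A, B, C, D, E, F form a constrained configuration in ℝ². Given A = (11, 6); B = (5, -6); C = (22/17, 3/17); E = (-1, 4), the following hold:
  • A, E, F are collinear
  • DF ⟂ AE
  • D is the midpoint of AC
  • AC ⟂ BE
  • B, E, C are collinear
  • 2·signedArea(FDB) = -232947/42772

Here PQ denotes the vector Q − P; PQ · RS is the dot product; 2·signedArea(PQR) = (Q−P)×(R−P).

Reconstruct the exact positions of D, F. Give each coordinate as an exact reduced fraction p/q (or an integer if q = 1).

D = (209/34, 105/34)
F = (3652/629, 6459/1258)

1. D_x = 209/34  [D is the midpoint of AC]
2. D_y = 105/34  [D is the midpoint of AC]
   → D = (209/34, 105/34)
3. F_x = 3652/629  [A, E, F are collinear ∩ DF ⟂ AE]
4. F_y = 6459/1258  [A, E, F are collinear ∩ DF ⟂ AE]
   → F = (3652/629, 6459/1258)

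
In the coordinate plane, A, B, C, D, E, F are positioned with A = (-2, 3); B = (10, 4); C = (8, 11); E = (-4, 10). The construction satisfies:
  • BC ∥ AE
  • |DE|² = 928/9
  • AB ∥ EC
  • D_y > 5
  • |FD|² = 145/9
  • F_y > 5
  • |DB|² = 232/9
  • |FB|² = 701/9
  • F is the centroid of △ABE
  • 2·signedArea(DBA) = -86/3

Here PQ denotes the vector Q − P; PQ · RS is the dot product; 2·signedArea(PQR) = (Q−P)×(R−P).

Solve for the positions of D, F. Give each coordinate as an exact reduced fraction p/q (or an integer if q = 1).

1. D_x = 16/3  [line 1·x + -12·y + 200/3 = 0 ∩ |DE|² = 928/9]
2. D_y = 6  [line 1·x + -12·y + 200/3 = 0 ∩ |DE|² = 928/9]
   → D = (16/3, 6)
3. F_x = 4/3  [F is the centroid of △ABE]
4. F_y = 17/3  [F is the centroid of △ABE]
   → F = (4/3, 17/3)

D = (16/3, 6)
F = (4/3, 17/3)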